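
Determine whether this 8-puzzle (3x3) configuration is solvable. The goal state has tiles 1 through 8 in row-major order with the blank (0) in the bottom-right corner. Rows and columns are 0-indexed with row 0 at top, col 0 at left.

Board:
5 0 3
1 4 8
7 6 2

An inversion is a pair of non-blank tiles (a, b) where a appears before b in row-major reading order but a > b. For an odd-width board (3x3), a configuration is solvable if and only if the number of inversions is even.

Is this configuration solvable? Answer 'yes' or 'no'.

Inversions (pairs i<j in row-major order where tile[i] > tile[j] > 0): 13
13 is odd, so the puzzle is not solvable.

Answer: no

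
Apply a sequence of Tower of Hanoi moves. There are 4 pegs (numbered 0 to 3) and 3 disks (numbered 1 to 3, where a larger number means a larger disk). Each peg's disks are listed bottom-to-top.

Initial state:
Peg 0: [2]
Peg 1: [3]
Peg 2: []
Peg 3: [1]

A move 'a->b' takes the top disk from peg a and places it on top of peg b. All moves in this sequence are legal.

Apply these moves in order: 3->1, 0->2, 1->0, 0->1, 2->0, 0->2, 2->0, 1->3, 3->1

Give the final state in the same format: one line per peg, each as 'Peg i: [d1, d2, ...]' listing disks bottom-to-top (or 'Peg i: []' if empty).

Answer: Peg 0: [2]
Peg 1: [3, 1]
Peg 2: []
Peg 3: []

Derivation:
After move 1 (3->1):
Peg 0: [2]
Peg 1: [3, 1]
Peg 2: []
Peg 3: []

After move 2 (0->2):
Peg 0: []
Peg 1: [3, 1]
Peg 2: [2]
Peg 3: []

After move 3 (1->0):
Peg 0: [1]
Peg 1: [3]
Peg 2: [2]
Peg 3: []

After move 4 (0->1):
Peg 0: []
Peg 1: [3, 1]
Peg 2: [2]
Peg 3: []

After move 5 (2->0):
Peg 0: [2]
Peg 1: [3, 1]
Peg 2: []
Peg 3: []

After move 6 (0->2):
Peg 0: []
Peg 1: [3, 1]
Peg 2: [2]
Peg 3: []

After move 7 (2->0):
Peg 0: [2]
Peg 1: [3, 1]
Peg 2: []
Peg 3: []

After move 8 (1->3):
Peg 0: [2]
Peg 1: [3]
Peg 2: []
Peg 3: [1]

After move 9 (3->1):
Peg 0: [2]
Peg 1: [3, 1]
Peg 2: []
Peg 3: []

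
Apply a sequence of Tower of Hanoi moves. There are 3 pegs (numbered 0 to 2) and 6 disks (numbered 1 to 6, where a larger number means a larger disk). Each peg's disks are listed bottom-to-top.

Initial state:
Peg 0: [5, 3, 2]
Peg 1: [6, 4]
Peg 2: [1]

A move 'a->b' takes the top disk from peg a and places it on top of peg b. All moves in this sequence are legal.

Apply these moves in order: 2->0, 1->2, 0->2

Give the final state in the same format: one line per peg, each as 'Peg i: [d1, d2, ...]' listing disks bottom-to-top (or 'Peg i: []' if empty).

After move 1 (2->0):
Peg 0: [5, 3, 2, 1]
Peg 1: [6, 4]
Peg 2: []

After move 2 (1->2):
Peg 0: [5, 3, 2, 1]
Peg 1: [6]
Peg 2: [4]

After move 3 (0->2):
Peg 0: [5, 3, 2]
Peg 1: [6]
Peg 2: [4, 1]

Answer: Peg 0: [5, 3, 2]
Peg 1: [6]
Peg 2: [4, 1]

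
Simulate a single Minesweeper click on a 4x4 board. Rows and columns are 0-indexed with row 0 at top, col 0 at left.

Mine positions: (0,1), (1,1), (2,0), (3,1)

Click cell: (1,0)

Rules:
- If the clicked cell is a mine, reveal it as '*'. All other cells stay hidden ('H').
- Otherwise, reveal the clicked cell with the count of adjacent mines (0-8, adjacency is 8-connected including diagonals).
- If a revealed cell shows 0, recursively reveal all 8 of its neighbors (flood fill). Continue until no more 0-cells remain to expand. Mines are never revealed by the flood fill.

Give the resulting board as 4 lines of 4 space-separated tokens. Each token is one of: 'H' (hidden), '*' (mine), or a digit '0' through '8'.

H H H H
3 H H H
H H H H
H H H H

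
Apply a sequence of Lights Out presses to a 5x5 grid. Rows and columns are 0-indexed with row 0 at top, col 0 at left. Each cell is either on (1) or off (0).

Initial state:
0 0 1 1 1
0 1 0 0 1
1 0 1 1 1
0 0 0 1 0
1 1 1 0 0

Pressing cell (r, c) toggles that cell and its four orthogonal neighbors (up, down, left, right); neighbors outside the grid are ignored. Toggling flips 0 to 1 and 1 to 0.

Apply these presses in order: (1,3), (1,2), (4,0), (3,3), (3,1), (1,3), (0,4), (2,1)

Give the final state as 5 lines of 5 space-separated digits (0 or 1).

Answer: 0 0 0 0 0
0 1 1 1 0
0 0 1 0 1
0 0 0 0 1
0 1 1 1 0

Derivation:
After press 1 at (1,3):
0 0 1 0 1
0 1 1 1 0
1 0 1 0 1
0 0 0 1 0
1 1 1 0 0

After press 2 at (1,2):
0 0 0 0 1
0 0 0 0 0
1 0 0 0 1
0 0 0 1 0
1 1 1 0 0

After press 3 at (4,0):
0 0 0 0 1
0 0 0 0 0
1 0 0 0 1
1 0 0 1 0
0 0 1 0 0

After press 4 at (3,3):
0 0 0 0 1
0 0 0 0 0
1 0 0 1 1
1 0 1 0 1
0 0 1 1 0

After press 5 at (3,1):
0 0 0 0 1
0 0 0 0 0
1 1 0 1 1
0 1 0 0 1
0 1 1 1 0

After press 6 at (1,3):
0 0 0 1 1
0 0 1 1 1
1 1 0 0 1
0 1 0 0 1
0 1 1 1 0

After press 7 at (0,4):
0 0 0 0 0
0 0 1 1 0
1 1 0 0 1
0 1 0 0 1
0 1 1 1 0

After press 8 at (2,1):
0 0 0 0 0
0 1 1 1 0
0 0 1 0 1
0 0 0 0 1
0 1 1 1 0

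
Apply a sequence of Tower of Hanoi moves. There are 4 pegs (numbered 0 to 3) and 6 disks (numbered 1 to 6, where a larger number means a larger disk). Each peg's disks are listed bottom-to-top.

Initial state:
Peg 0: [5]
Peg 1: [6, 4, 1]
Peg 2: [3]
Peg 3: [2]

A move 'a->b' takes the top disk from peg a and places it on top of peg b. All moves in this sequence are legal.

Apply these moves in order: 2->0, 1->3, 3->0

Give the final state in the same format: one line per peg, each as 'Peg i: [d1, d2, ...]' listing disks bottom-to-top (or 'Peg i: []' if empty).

After move 1 (2->0):
Peg 0: [5, 3]
Peg 1: [6, 4, 1]
Peg 2: []
Peg 3: [2]

After move 2 (1->3):
Peg 0: [5, 3]
Peg 1: [6, 4]
Peg 2: []
Peg 3: [2, 1]

After move 3 (3->0):
Peg 0: [5, 3, 1]
Peg 1: [6, 4]
Peg 2: []
Peg 3: [2]

Answer: Peg 0: [5, 3, 1]
Peg 1: [6, 4]
Peg 2: []
Peg 3: [2]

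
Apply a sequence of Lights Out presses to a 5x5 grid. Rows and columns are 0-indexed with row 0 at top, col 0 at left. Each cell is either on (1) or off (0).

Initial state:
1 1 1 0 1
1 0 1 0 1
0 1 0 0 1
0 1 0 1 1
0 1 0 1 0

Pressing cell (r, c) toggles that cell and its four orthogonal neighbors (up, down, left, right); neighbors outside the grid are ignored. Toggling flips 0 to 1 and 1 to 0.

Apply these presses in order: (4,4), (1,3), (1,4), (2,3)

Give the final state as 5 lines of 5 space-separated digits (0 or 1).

Answer: 1 1 1 1 0
1 0 0 1 1
0 1 1 0 1
0 1 0 0 0
0 1 0 0 1

Derivation:
After press 1 at (4,4):
1 1 1 0 1
1 0 1 0 1
0 1 0 0 1
0 1 0 1 0
0 1 0 0 1

After press 2 at (1,3):
1 1 1 1 1
1 0 0 1 0
0 1 0 1 1
0 1 0 1 0
0 1 0 0 1

After press 3 at (1,4):
1 1 1 1 0
1 0 0 0 1
0 1 0 1 0
0 1 0 1 0
0 1 0 0 1

After press 4 at (2,3):
1 1 1 1 0
1 0 0 1 1
0 1 1 0 1
0 1 0 0 0
0 1 0 0 1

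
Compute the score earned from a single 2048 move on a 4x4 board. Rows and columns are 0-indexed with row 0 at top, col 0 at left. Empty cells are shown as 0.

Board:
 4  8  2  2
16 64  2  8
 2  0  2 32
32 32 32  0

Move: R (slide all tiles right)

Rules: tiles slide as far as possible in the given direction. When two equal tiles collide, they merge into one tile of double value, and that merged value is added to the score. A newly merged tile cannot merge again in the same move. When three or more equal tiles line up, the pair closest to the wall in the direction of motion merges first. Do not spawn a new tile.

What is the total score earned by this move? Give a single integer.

Answer: 72

Derivation:
Slide right:
row 0: [4, 8, 2, 2] -> [0, 4, 8, 4]  score +4 (running 4)
row 1: [16, 64, 2, 8] -> [16, 64, 2, 8]  score +0 (running 4)
row 2: [2, 0, 2, 32] -> [0, 0, 4, 32]  score +4 (running 8)
row 3: [32, 32, 32, 0] -> [0, 0, 32, 64]  score +64 (running 72)
Board after move:
 0  4  8  4
16 64  2  8
 0  0  4 32
 0  0 32 64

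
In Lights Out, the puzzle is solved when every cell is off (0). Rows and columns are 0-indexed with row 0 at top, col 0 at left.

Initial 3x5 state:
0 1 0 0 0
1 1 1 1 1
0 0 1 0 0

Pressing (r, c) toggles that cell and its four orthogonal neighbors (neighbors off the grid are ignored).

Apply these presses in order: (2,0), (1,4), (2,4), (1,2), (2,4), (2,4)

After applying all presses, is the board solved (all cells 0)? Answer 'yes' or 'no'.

Answer: no

Derivation:
After press 1 at (2,0):
0 1 0 0 0
0 1 1 1 1
1 1 1 0 0

After press 2 at (1,4):
0 1 0 0 1
0 1 1 0 0
1 1 1 0 1

After press 3 at (2,4):
0 1 0 0 1
0 1 1 0 1
1 1 1 1 0

After press 4 at (1,2):
0 1 1 0 1
0 0 0 1 1
1 1 0 1 0

After press 5 at (2,4):
0 1 1 0 1
0 0 0 1 0
1 1 0 0 1

After press 6 at (2,4):
0 1 1 0 1
0 0 0 1 1
1 1 0 1 0

Lights still on: 8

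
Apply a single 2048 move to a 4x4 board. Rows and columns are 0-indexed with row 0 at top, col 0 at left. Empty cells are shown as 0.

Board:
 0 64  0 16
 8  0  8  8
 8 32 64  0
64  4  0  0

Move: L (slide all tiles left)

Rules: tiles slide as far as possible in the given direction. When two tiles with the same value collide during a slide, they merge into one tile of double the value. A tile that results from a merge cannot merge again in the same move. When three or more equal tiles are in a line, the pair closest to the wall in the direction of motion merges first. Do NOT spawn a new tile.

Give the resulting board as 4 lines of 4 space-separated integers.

Slide left:
row 0: [0, 64, 0, 16] -> [64, 16, 0, 0]
row 1: [8, 0, 8, 8] -> [16, 8, 0, 0]
row 2: [8, 32, 64, 0] -> [8, 32, 64, 0]
row 3: [64, 4, 0, 0] -> [64, 4, 0, 0]

Answer: 64 16  0  0
16  8  0  0
 8 32 64  0
64  4  0  0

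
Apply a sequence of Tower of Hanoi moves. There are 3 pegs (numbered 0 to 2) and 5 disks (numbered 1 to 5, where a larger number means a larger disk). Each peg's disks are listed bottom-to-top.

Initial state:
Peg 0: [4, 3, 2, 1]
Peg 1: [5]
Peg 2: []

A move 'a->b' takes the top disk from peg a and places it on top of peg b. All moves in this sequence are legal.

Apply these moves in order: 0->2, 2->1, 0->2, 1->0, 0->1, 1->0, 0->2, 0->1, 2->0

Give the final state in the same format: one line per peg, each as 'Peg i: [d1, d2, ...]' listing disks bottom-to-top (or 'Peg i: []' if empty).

Answer: Peg 0: [4, 1]
Peg 1: [5, 3]
Peg 2: [2]

Derivation:
After move 1 (0->2):
Peg 0: [4, 3, 2]
Peg 1: [5]
Peg 2: [1]

After move 2 (2->1):
Peg 0: [4, 3, 2]
Peg 1: [5, 1]
Peg 2: []

After move 3 (0->2):
Peg 0: [4, 3]
Peg 1: [5, 1]
Peg 2: [2]

After move 4 (1->0):
Peg 0: [4, 3, 1]
Peg 1: [5]
Peg 2: [2]

After move 5 (0->1):
Peg 0: [4, 3]
Peg 1: [5, 1]
Peg 2: [2]

After move 6 (1->0):
Peg 0: [4, 3, 1]
Peg 1: [5]
Peg 2: [2]

After move 7 (0->2):
Peg 0: [4, 3]
Peg 1: [5]
Peg 2: [2, 1]

After move 8 (0->1):
Peg 0: [4]
Peg 1: [5, 3]
Peg 2: [2, 1]

After move 9 (2->0):
Peg 0: [4, 1]
Peg 1: [5, 3]
Peg 2: [2]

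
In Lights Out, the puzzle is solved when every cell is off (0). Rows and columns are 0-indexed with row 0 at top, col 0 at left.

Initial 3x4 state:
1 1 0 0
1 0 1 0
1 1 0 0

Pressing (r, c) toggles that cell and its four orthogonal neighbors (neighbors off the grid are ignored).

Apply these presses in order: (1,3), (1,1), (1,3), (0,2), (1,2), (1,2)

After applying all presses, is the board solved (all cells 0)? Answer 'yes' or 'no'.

Answer: no

Derivation:
After press 1 at (1,3):
1 1 0 1
1 0 0 1
1 1 0 1

After press 2 at (1,1):
1 0 0 1
0 1 1 1
1 0 0 1

After press 3 at (1,3):
1 0 0 0
0 1 0 0
1 0 0 0

After press 4 at (0,2):
1 1 1 1
0 1 1 0
1 0 0 0

After press 5 at (1,2):
1 1 0 1
0 0 0 1
1 0 1 0

After press 6 at (1,2):
1 1 1 1
0 1 1 0
1 0 0 0

Lights still on: 7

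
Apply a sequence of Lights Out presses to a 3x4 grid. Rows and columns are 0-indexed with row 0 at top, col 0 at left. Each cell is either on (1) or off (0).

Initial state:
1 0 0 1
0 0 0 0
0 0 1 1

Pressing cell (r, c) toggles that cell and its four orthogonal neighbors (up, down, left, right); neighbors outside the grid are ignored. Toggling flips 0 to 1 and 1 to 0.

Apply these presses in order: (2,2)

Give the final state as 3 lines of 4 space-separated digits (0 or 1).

Answer: 1 0 0 1
0 0 1 0
0 1 0 0

Derivation:
After press 1 at (2,2):
1 0 0 1
0 0 1 0
0 1 0 0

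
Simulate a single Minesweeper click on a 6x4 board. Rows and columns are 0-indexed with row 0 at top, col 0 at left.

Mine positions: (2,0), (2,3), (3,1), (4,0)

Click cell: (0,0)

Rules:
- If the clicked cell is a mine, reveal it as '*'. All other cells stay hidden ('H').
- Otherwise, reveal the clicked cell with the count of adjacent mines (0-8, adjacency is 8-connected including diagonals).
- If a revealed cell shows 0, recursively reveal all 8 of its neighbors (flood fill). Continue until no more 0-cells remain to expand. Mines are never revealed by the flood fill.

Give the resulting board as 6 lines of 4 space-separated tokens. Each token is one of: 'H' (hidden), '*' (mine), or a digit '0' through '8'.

0 0 0 0
1 1 1 1
H H H H
H H H H
H H H H
H H H H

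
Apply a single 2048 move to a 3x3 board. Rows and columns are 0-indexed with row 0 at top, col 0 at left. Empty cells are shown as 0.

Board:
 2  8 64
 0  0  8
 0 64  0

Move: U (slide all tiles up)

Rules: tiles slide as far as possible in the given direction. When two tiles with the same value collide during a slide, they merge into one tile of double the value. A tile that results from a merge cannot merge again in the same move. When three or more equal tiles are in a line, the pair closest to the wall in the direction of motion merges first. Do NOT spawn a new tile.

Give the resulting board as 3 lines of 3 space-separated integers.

Answer:  2  8 64
 0 64  8
 0  0  0

Derivation:
Slide up:
col 0: [2, 0, 0] -> [2, 0, 0]
col 1: [8, 0, 64] -> [8, 64, 0]
col 2: [64, 8, 0] -> [64, 8, 0]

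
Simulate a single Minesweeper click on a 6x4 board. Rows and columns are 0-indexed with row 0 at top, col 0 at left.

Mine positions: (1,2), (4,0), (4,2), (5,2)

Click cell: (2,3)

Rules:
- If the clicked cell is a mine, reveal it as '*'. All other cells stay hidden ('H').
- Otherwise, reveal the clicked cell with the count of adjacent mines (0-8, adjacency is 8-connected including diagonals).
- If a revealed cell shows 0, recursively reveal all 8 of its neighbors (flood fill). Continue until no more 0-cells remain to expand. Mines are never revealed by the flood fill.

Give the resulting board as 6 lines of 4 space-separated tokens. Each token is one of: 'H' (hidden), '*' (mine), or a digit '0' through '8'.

H H H H
H H H H
H H H 1
H H H H
H H H H
H H H H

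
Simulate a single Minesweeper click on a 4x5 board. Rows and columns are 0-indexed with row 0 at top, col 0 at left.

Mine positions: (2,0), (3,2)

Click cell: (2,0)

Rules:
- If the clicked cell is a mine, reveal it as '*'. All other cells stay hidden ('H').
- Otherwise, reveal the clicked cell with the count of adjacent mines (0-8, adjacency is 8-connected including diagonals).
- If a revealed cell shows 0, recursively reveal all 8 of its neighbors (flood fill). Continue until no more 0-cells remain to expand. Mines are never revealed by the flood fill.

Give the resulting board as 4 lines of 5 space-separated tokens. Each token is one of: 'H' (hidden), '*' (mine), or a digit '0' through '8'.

H H H H H
H H H H H
* H H H H
H H H H H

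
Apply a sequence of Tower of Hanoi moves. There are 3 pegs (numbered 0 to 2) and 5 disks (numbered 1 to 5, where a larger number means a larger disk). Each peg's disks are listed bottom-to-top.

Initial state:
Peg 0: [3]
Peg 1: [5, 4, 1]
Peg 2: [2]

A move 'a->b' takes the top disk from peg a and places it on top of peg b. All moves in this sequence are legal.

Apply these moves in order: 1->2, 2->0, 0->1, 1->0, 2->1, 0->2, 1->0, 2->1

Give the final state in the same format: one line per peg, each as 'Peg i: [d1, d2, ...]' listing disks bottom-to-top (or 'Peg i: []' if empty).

After move 1 (1->2):
Peg 0: [3]
Peg 1: [5, 4]
Peg 2: [2, 1]

After move 2 (2->0):
Peg 0: [3, 1]
Peg 1: [5, 4]
Peg 2: [2]

After move 3 (0->1):
Peg 0: [3]
Peg 1: [5, 4, 1]
Peg 2: [2]

After move 4 (1->0):
Peg 0: [3, 1]
Peg 1: [5, 4]
Peg 2: [2]

After move 5 (2->1):
Peg 0: [3, 1]
Peg 1: [5, 4, 2]
Peg 2: []

After move 6 (0->2):
Peg 0: [3]
Peg 1: [5, 4, 2]
Peg 2: [1]

After move 7 (1->0):
Peg 0: [3, 2]
Peg 1: [5, 4]
Peg 2: [1]

After move 8 (2->1):
Peg 0: [3, 2]
Peg 1: [5, 4, 1]
Peg 2: []

Answer: Peg 0: [3, 2]
Peg 1: [5, 4, 1]
Peg 2: []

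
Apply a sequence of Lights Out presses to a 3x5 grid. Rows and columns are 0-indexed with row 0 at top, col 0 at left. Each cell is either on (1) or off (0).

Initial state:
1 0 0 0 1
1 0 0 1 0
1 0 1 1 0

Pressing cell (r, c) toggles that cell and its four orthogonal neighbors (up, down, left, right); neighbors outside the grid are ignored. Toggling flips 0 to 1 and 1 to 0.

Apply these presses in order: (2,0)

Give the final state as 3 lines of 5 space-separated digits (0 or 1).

Answer: 1 0 0 0 1
0 0 0 1 0
0 1 1 1 0

Derivation:
After press 1 at (2,0):
1 0 0 0 1
0 0 0 1 0
0 1 1 1 0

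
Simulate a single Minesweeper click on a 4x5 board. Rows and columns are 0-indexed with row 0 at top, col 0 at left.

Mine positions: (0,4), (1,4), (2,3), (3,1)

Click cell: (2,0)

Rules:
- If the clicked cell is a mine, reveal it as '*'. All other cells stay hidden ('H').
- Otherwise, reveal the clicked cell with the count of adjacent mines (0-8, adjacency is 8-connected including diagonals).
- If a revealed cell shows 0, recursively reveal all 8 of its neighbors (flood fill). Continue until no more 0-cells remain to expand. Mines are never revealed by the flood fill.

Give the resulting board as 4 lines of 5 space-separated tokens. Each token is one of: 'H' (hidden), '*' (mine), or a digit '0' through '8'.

H H H H H
H H H H H
1 H H H H
H H H H H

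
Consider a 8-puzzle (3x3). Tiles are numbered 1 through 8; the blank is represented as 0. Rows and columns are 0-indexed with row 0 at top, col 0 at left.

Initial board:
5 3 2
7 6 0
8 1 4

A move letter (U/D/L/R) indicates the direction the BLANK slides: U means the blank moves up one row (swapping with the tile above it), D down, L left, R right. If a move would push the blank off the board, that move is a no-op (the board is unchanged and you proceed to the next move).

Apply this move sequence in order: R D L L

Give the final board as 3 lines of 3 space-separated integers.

Answer: 5 3 2
7 6 4
0 8 1

Derivation:
After move 1 (R):
5 3 2
7 6 0
8 1 4

After move 2 (D):
5 3 2
7 6 4
8 1 0

After move 3 (L):
5 3 2
7 6 4
8 0 1

After move 4 (L):
5 3 2
7 6 4
0 8 1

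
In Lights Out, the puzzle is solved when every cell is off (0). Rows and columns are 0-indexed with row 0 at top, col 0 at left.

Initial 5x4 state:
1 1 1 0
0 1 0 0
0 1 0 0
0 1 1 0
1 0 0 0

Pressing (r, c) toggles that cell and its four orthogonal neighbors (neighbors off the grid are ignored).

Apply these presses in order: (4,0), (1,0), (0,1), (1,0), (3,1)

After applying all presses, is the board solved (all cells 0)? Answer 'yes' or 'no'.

After press 1 at (4,0):
1 1 1 0
0 1 0 0
0 1 0 0
1 1 1 0
0 1 0 0

After press 2 at (1,0):
0 1 1 0
1 0 0 0
1 1 0 0
1 1 1 0
0 1 0 0

After press 3 at (0,1):
1 0 0 0
1 1 0 0
1 1 0 0
1 1 1 0
0 1 0 0

After press 4 at (1,0):
0 0 0 0
0 0 0 0
0 1 0 0
1 1 1 0
0 1 0 0

After press 5 at (3,1):
0 0 0 0
0 0 0 0
0 0 0 0
0 0 0 0
0 0 0 0

Lights still on: 0

Answer: yes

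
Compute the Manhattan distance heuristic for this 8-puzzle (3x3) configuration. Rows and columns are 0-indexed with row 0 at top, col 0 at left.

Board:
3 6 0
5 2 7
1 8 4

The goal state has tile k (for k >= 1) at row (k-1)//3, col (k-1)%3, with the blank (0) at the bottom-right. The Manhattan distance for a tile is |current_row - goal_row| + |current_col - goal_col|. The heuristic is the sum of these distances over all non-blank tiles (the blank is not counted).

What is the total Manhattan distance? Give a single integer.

Answer: 14

Derivation:
Tile 3: (0,0)->(0,2) = 2
Tile 6: (0,1)->(1,2) = 2
Tile 5: (1,0)->(1,1) = 1
Tile 2: (1,1)->(0,1) = 1
Tile 7: (1,2)->(2,0) = 3
Tile 1: (2,0)->(0,0) = 2
Tile 8: (2,1)->(2,1) = 0
Tile 4: (2,2)->(1,0) = 3
Sum: 2 + 2 + 1 + 1 + 3 + 2 + 0 + 3 = 14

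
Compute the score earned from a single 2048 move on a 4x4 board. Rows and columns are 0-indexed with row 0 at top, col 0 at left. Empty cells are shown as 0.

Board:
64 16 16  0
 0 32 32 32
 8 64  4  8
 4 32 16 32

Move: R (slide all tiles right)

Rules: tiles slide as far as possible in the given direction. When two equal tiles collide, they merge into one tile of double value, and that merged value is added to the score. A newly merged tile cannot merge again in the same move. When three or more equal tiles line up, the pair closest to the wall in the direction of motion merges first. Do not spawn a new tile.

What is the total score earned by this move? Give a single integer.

Slide right:
row 0: [64, 16, 16, 0] -> [0, 0, 64, 32]  score +32 (running 32)
row 1: [0, 32, 32, 32] -> [0, 0, 32, 64]  score +64 (running 96)
row 2: [8, 64, 4, 8] -> [8, 64, 4, 8]  score +0 (running 96)
row 3: [4, 32, 16, 32] -> [4, 32, 16, 32]  score +0 (running 96)
Board after move:
 0  0 64 32
 0  0 32 64
 8 64  4  8
 4 32 16 32

Answer: 96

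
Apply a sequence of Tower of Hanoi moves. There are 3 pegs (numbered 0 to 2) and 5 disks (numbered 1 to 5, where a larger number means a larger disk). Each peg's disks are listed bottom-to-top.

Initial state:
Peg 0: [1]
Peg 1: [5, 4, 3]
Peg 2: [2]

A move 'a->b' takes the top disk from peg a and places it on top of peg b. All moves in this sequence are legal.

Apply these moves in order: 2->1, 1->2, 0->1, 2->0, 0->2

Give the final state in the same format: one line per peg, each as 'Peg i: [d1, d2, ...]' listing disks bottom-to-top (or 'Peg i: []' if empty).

Answer: Peg 0: []
Peg 1: [5, 4, 3, 1]
Peg 2: [2]

Derivation:
After move 1 (2->1):
Peg 0: [1]
Peg 1: [5, 4, 3, 2]
Peg 2: []

After move 2 (1->2):
Peg 0: [1]
Peg 1: [5, 4, 3]
Peg 2: [2]

After move 3 (0->1):
Peg 0: []
Peg 1: [5, 4, 3, 1]
Peg 2: [2]

After move 4 (2->0):
Peg 0: [2]
Peg 1: [5, 4, 3, 1]
Peg 2: []

After move 5 (0->2):
Peg 0: []
Peg 1: [5, 4, 3, 1]
Peg 2: [2]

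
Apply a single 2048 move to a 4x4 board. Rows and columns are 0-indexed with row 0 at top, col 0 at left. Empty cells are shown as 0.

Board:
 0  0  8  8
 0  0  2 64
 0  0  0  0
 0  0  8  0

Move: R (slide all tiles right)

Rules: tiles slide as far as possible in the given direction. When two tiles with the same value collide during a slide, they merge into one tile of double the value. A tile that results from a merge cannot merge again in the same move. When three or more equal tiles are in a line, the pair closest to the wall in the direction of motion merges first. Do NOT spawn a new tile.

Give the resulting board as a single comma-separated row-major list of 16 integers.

Slide right:
row 0: [0, 0, 8, 8] -> [0, 0, 0, 16]
row 1: [0, 0, 2, 64] -> [0, 0, 2, 64]
row 2: [0, 0, 0, 0] -> [0, 0, 0, 0]
row 3: [0, 0, 8, 0] -> [0, 0, 0, 8]

Answer: 0, 0, 0, 16, 0, 0, 2, 64, 0, 0, 0, 0, 0, 0, 0, 8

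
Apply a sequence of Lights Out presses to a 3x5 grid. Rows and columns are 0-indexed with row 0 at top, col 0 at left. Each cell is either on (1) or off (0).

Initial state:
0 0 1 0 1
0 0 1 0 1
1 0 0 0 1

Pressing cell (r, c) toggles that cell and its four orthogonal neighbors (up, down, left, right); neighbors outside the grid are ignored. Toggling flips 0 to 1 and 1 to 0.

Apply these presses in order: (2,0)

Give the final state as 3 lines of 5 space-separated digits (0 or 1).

After press 1 at (2,0):
0 0 1 0 1
1 0 1 0 1
0 1 0 0 1

Answer: 0 0 1 0 1
1 0 1 0 1
0 1 0 0 1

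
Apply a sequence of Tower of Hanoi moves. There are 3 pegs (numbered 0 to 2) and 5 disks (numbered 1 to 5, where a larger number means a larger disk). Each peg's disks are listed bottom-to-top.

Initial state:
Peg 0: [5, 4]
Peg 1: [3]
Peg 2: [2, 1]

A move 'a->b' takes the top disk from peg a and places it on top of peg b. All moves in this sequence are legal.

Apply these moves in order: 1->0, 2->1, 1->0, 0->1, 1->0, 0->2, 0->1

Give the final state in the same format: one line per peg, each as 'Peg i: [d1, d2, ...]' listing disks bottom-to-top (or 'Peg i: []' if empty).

After move 1 (1->0):
Peg 0: [5, 4, 3]
Peg 1: []
Peg 2: [2, 1]

After move 2 (2->1):
Peg 0: [5, 4, 3]
Peg 1: [1]
Peg 2: [2]

After move 3 (1->0):
Peg 0: [5, 4, 3, 1]
Peg 1: []
Peg 2: [2]

After move 4 (0->1):
Peg 0: [5, 4, 3]
Peg 1: [1]
Peg 2: [2]

After move 5 (1->0):
Peg 0: [5, 4, 3, 1]
Peg 1: []
Peg 2: [2]

After move 6 (0->2):
Peg 0: [5, 4, 3]
Peg 1: []
Peg 2: [2, 1]

After move 7 (0->1):
Peg 0: [5, 4]
Peg 1: [3]
Peg 2: [2, 1]

Answer: Peg 0: [5, 4]
Peg 1: [3]
Peg 2: [2, 1]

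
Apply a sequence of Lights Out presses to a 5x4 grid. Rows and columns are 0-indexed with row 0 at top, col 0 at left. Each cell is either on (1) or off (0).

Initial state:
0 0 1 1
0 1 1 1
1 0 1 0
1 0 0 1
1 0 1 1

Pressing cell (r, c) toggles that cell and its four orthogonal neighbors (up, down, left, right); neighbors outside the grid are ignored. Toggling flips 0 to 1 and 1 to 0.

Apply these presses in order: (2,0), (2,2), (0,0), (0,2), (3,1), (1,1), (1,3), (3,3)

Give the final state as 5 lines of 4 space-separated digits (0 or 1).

After press 1 at (2,0):
0 0 1 1
1 1 1 1
0 1 1 0
0 0 0 1
1 0 1 1

After press 2 at (2,2):
0 0 1 1
1 1 0 1
0 0 0 1
0 0 1 1
1 0 1 1

After press 3 at (0,0):
1 1 1 1
0 1 0 1
0 0 0 1
0 0 1 1
1 0 1 1

After press 4 at (0,2):
1 0 0 0
0 1 1 1
0 0 0 1
0 0 1 1
1 0 1 1

After press 5 at (3,1):
1 0 0 0
0 1 1 1
0 1 0 1
1 1 0 1
1 1 1 1

After press 6 at (1,1):
1 1 0 0
1 0 0 1
0 0 0 1
1 1 0 1
1 1 1 1

After press 7 at (1,3):
1 1 0 1
1 0 1 0
0 0 0 0
1 1 0 1
1 1 1 1

After press 8 at (3,3):
1 1 0 1
1 0 1 0
0 0 0 1
1 1 1 0
1 1 1 0

Answer: 1 1 0 1
1 0 1 0
0 0 0 1
1 1 1 0
1 1 1 0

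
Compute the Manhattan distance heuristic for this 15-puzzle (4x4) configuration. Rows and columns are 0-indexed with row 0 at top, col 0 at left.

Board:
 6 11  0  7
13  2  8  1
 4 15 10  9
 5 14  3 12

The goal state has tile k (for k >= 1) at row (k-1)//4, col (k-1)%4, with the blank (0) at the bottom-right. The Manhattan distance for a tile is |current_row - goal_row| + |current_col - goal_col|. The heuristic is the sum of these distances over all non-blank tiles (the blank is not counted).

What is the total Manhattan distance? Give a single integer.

Tile 6: (0,0)->(1,1) = 2
Tile 11: (0,1)->(2,2) = 3
Tile 7: (0,3)->(1,2) = 2
Tile 13: (1,0)->(3,0) = 2
Tile 2: (1,1)->(0,1) = 1
Tile 8: (1,2)->(1,3) = 1
Tile 1: (1,3)->(0,0) = 4
Tile 4: (2,0)->(0,3) = 5
Tile 15: (2,1)->(3,2) = 2
Tile 10: (2,2)->(2,1) = 1
Tile 9: (2,3)->(2,0) = 3
Tile 5: (3,0)->(1,0) = 2
Tile 14: (3,1)->(3,1) = 0
Tile 3: (3,2)->(0,2) = 3
Tile 12: (3,3)->(2,3) = 1
Sum: 2 + 3 + 2 + 2 + 1 + 1 + 4 + 5 + 2 + 1 + 3 + 2 + 0 + 3 + 1 = 32

Answer: 32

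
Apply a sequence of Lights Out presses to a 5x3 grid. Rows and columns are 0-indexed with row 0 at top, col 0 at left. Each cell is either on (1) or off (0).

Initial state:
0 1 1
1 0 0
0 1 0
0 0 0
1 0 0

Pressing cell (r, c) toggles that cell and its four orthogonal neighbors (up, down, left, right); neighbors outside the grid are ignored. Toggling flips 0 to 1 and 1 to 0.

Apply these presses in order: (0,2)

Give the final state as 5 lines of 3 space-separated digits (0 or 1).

Answer: 0 0 0
1 0 1
0 1 0
0 0 0
1 0 0

Derivation:
After press 1 at (0,2):
0 0 0
1 0 1
0 1 0
0 0 0
1 0 0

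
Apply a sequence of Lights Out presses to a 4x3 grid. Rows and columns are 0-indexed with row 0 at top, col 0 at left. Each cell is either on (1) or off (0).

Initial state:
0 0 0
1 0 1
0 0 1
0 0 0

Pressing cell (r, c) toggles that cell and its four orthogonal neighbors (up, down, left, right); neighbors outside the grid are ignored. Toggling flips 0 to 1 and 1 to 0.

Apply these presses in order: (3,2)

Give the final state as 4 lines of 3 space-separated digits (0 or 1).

Answer: 0 0 0
1 0 1
0 0 0
0 1 1

Derivation:
After press 1 at (3,2):
0 0 0
1 0 1
0 0 0
0 1 1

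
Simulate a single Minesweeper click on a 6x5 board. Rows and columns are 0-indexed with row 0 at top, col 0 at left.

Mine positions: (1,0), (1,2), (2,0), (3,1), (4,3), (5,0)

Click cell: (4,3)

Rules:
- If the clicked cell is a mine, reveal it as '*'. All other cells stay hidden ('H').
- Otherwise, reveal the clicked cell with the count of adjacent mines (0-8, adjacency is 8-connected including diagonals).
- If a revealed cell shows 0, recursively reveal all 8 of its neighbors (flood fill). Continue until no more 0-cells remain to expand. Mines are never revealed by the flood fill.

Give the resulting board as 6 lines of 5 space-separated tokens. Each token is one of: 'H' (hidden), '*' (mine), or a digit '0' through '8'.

H H H H H
H H H H H
H H H H H
H H H H H
H H H * H
H H H H H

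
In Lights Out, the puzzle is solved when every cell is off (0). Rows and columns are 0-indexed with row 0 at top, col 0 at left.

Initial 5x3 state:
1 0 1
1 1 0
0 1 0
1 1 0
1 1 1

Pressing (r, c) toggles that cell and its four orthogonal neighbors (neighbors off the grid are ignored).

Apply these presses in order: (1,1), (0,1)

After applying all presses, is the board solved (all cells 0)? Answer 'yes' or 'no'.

After press 1 at (1,1):
1 1 1
0 0 1
0 0 0
1 1 0
1 1 1

After press 2 at (0,1):
0 0 0
0 1 1
0 0 0
1 1 0
1 1 1

Lights still on: 7

Answer: no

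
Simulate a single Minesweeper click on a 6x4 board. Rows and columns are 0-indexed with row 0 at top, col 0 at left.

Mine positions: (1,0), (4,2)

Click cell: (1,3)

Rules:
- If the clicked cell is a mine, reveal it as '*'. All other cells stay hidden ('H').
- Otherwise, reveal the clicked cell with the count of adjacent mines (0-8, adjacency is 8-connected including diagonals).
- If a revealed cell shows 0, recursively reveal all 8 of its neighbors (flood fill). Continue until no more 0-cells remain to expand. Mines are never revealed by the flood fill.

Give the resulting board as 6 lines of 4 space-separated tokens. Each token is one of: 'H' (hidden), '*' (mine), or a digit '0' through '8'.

H 1 0 0
H 1 0 0
H 1 0 0
H 1 1 1
H H H H
H H H H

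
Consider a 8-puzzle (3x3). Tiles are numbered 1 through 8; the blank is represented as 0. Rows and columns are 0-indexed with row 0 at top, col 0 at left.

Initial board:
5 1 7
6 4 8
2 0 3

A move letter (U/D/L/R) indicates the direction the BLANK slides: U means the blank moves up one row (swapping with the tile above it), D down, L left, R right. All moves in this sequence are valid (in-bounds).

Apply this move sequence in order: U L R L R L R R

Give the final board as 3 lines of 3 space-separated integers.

After move 1 (U):
5 1 7
6 0 8
2 4 3

After move 2 (L):
5 1 7
0 6 8
2 4 3

After move 3 (R):
5 1 7
6 0 8
2 4 3

After move 4 (L):
5 1 7
0 6 8
2 4 3

After move 5 (R):
5 1 7
6 0 8
2 4 3

After move 6 (L):
5 1 7
0 6 8
2 4 3

After move 7 (R):
5 1 7
6 0 8
2 4 3

After move 8 (R):
5 1 7
6 8 0
2 4 3

Answer: 5 1 7
6 8 0
2 4 3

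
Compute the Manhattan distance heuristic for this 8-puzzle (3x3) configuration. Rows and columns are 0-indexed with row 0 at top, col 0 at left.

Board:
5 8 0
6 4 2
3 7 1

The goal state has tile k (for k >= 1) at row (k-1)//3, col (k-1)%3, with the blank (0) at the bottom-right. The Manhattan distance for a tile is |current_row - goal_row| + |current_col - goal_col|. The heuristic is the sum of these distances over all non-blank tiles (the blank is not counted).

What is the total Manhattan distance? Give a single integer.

Tile 5: at (0,0), goal (1,1), distance |0-1|+|0-1| = 2
Tile 8: at (0,1), goal (2,1), distance |0-2|+|1-1| = 2
Tile 6: at (1,0), goal (1,2), distance |1-1|+|0-2| = 2
Tile 4: at (1,1), goal (1,0), distance |1-1|+|1-0| = 1
Tile 2: at (1,2), goal (0,1), distance |1-0|+|2-1| = 2
Tile 3: at (2,0), goal (0,2), distance |2-0|+|0-2| = 4
Tile 7: at (2,1), goal (2,0), distance |2-2|+|1-0| = 1
Tile 1: at (2,2), goal (0,0), distance |2-0|+|2-0| = 4
Sum: 2 + 2 + 2 + 1 + 2 + 4 + 1 + 4 = 18

Answer: 18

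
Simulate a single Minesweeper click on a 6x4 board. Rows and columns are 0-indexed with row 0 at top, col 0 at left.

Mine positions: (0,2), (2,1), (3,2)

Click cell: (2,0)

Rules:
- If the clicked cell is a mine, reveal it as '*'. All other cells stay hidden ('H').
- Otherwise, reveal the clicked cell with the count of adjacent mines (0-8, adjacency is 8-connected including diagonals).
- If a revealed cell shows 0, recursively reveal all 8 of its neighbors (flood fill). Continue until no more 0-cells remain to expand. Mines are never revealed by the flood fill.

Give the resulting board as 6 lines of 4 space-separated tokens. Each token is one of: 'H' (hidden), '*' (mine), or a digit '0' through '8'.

H H H H
H H H H
1 H H H
H H H H
H H H H
H H H H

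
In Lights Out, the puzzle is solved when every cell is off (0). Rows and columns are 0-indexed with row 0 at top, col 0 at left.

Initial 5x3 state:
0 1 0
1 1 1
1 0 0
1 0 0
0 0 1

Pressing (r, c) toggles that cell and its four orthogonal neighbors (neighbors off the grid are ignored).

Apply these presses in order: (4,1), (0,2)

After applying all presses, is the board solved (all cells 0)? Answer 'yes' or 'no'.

After press 1 at (4,1):
0 1 0
1 1 1
1 0 0
1 1 0
1 1 0

After press 2 at (0,2):
0 0 1
1 1 0
1 0 0
1 1 0
1 1 0

Lights still on: 8

Answer: no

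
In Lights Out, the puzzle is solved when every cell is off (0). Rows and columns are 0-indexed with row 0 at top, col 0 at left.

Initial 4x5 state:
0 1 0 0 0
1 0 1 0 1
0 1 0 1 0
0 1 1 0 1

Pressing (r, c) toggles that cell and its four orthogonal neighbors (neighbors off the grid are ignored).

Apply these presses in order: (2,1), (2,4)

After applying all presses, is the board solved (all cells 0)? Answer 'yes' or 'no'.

After press 1 at (2,1):
0 1 0 0 0
1 1 1 0 1
1 0 1 1 0
0 0 1 0 1

After press 2 at (2,4):
0 1 0 0 0
1 1 1 0 0
1 0 1 0 1
0 0 1 0 0

Lights still on: 8

Answer: no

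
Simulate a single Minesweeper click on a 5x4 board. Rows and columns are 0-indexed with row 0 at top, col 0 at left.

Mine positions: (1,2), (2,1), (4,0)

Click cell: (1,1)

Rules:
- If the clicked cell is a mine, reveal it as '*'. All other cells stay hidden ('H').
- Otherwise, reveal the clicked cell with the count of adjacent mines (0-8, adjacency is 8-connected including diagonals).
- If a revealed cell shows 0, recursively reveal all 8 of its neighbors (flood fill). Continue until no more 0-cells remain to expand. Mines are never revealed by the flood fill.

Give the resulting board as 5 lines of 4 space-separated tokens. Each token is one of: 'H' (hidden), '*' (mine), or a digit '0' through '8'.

H H H H
H 2 H H
H H H H
H H H H
H H H H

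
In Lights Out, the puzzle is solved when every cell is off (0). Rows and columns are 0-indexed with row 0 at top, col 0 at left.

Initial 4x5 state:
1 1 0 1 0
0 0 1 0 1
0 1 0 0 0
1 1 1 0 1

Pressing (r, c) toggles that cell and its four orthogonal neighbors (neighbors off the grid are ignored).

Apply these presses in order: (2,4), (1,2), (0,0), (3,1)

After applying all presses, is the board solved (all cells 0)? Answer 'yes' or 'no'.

After press 1 at (2,4):
1 1 0 1 0
0 0 1 0 0
0 1 0 1 1
1 1 1 0 0

After press 2 at (1,2):
1 1 1 1 0
0 1 0 1 0
0 1 1 1 1
1 1 1 0 0

After press 3 at (0,0):
0 0 1 1 0
1 1 0 1 0
0 1 1 1 1
1 1 1 0 0

After press 4 at (3,1):
0 0 1 1 0
1 1 0 1 0
0 0 1 1 1
0 0 0 0 0

Lights still on: 8

Answer: no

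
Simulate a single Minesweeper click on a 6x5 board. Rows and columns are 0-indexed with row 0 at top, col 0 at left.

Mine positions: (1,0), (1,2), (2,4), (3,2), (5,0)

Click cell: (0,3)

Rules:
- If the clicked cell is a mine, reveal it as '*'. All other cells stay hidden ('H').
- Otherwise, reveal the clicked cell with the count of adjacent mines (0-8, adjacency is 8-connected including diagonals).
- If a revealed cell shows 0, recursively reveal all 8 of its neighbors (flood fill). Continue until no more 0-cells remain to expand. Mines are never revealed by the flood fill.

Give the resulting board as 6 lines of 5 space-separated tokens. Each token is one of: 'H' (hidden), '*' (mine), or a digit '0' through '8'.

H H H 1 H
H H H H H
H H H H H
H H H H H
H H H H H
H H H H H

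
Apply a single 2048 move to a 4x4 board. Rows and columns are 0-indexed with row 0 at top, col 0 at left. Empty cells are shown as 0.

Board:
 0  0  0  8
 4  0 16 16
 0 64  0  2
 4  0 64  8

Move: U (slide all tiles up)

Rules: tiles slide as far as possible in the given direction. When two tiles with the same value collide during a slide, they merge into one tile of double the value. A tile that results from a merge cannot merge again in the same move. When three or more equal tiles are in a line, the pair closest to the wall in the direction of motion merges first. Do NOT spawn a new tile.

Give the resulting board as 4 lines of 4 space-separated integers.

Answer:  8 64 16  8
 0  0 64 16
 0  0  0  2
 0  0  0  8

Derivation:
Slide up:
col 0: [0, 4, 0, 4] -> [8, 0, 0, 0]
col 1: [0, 0, 64, 0] -> [64, 0, 0, 0]
col 2: [0, 16, 0, 64] -> [16, 64, 0, 0]
col 3: [8, 16, 2, 8] -> [8, 16, 2, 8]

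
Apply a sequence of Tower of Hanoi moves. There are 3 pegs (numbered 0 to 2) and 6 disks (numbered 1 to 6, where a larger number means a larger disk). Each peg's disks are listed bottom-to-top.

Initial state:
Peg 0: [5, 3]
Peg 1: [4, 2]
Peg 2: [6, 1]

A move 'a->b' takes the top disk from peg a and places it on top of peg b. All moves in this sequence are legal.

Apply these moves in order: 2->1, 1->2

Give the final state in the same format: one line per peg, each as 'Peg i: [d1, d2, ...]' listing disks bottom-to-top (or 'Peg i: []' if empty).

After move 1 (2->1):
Peg 0: [5, 3]
Peg 1: [4, 2, 1]
Peg 2: [6]

After move 2 (1->2):
Peg 0: [5, 3]
Peg 1: [4, 2]
Peg 2: [6, 1]

Answer: Peg 0: [5, 3]
Peg 1: [4, 2]
Peg 2: [6, 1]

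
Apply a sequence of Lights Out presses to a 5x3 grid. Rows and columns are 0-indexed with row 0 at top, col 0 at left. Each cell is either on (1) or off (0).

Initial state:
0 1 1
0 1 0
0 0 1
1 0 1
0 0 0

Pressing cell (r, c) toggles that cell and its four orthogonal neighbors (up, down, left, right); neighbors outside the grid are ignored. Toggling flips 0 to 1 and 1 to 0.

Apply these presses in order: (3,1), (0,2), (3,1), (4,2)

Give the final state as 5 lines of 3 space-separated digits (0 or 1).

After press 1 at (3,1):
0 1 1
0 1 0
0 1 1
0 1 0
0 1 0

After press 2 at (0,2):
0 0 0
0 1 1
0 1 1
0 1 0
0 1 0

After press 3 at (3,1):
0 0 0
0 1 1
0 0 1
1 0 1
0 0 0

After press 4 at (4,2):
0 0 0
0 1 1
0 0 1
1 0 0
0 1 1

Answer: 0 0 0
0 1 1
0 0 1
1 0 0
0 1 1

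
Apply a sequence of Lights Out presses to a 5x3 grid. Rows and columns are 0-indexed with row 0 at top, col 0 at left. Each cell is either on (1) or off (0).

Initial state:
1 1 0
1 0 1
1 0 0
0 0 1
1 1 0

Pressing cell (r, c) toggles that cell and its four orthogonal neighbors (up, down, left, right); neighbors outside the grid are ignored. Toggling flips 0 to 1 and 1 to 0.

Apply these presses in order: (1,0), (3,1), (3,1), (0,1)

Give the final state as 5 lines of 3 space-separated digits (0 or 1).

After press 1 at (1,0):
0 1 0
0 1 1
0 0 0
0 0 1
1 1 0

After press 2 at (3,1):
0 1 0
0 1 1
0 1 0
1 1 0
1 0 0

After press 3 at (3,1):
0 1 0
0 1 1
0 0 0
0 0 1
1 1 0

After press 4 at (0,1):
1 0 1
0 0 1
0 0 0
0 0 1
1 1 0

Answer: 1 0 1
0 0 1
0 0 0
0 0 1
1 1 0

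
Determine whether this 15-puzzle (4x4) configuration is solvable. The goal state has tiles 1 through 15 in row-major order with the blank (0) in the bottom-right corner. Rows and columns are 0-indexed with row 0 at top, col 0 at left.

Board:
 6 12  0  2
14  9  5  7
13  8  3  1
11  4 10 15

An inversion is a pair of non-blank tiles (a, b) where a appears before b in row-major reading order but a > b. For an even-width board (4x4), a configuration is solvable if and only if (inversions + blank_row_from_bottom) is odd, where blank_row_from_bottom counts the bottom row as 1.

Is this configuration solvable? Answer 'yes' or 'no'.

Inversions: 50
Blank is in row 0 (0-indexed from top), which is row 4 counting from the bottom (bottom = 1).
50 + 4 = 54, which is even, so the puzzle is not solvable.

Answer: no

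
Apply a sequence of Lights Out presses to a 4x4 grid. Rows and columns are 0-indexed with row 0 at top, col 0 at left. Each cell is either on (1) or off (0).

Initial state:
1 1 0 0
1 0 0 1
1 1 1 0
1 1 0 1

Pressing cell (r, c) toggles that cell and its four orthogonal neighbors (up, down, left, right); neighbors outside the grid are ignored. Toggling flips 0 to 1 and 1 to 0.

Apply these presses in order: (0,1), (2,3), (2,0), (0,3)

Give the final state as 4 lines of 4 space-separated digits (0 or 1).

After press 1 at (0,1):
0 0 1 0
1 1 0 1
1 1 1 0
1 1 0 1

After press 2 at (2,3):
0 0 1 0
1 1 0 0
1 1 0 1
1 1 0 0

After press 3 at (2,0):
0 0 1 0
0 1 0 0
0 0 0 1
0 1 0 0

After press 4 at (0,3):
0 0 0 1
0 1 0 1
0 0 0 1
0 1 0 0

Answer: 0 0 0 1
0 1 0 1
0 0 0 1
0 1 0 0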